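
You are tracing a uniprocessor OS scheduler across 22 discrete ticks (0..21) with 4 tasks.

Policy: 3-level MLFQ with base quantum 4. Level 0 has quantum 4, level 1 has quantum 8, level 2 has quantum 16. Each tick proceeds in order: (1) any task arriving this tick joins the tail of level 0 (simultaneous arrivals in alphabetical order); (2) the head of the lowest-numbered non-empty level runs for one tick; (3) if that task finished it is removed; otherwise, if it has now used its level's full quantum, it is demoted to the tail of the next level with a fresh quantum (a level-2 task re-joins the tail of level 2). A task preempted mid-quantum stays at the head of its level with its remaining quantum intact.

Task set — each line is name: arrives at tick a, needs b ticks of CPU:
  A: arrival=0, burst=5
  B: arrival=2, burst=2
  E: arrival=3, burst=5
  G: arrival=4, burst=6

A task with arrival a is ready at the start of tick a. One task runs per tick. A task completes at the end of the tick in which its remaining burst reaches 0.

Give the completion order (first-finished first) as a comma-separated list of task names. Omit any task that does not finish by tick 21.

t=0: L0/L1/L2 = A/-/- → run A
t=1: L0/L1/L2 = A/-/- → run A
t=2: L0/L1/L2 = AB/-/- → run A
t=3: L0/L1/L2 = ABE/-/- → run A
t=4: L0/L1/L2 = BEG/A/- → run B
t=5: L0/L1/L2 = BEG/A/- → run B
t=6: L0/L1/L2 = EG/A/- → run E
t=7: L0/L1/L2 = EG/A/- → run E
t=8: L0/L1/L2 = EG/A/- → run E
t=9: L0/L1/L2 = EG/A/- → run E
t=10: L0/L1/L2 = G/AE/- → run G
t=11: L0/L1/L2 = G/AE/- → run G
t=12: L0/L1/L2 = G/AE/- → run G
t=13: L0/L1/L2 = G/AE/- → run G
t=14: L0/L1/L2 = -/AEG/- → run A
t=15: L0/L1/L2 = -/EG/- → run E
t=16: L0/L1/L2 = -/G/- → run G
t=17: L0/L1/L2 = -/G/- → run G
t=18: (idle)
t=19: (idle)
t=20: (idle)
t=21: (idle)

completion order = B, A, E, G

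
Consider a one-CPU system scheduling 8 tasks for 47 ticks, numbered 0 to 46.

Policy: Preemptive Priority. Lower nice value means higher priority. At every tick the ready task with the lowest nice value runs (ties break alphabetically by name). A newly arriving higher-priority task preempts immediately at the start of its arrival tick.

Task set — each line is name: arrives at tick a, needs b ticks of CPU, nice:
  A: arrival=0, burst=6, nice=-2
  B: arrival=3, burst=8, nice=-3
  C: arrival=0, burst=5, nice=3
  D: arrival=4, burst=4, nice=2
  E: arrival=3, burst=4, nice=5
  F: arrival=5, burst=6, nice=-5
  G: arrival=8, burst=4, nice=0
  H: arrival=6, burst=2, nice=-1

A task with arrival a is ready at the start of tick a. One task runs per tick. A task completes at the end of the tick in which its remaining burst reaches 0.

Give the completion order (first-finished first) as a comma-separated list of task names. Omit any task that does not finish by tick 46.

completion order = F, B, A, H, G, D, C, E

t=0: ready={A,C} → run A
t=1: ready={A,C} → run A
t=2: ready={A,C} → run A
t=3: ready={A,B,C,E} → run B
t=4: ready={A,B,C,D,E} → run B
t=5: ready={A,B,C,D,E,F} → run F
t=6: ready={A,B,C,D,E,F,H} → run F
t=7: ready={A,B,C,D,E,F,H} → run F
t=8: ready={A,B,C,D,E,F,G,H} → run F
t=9: ready={A,B,C,D,E,F,G,H} → run F
t=10: ready={A,B,C,D,E,F,G,H} → run F
t=11: ready={A,B,C,D,E,G,H} → run B
t=12: ready={A,B,C,D,E,G,H} → run B
t=13: ready={A,B,C,D,E,G,H} → run B
t=14: ready={A,B,C,D,E,G,H} → run B
t=15: ready={A,B,C,D,E,G,H} → run B
t=16: ready={A,B,C,D,E,G,H} → run B
t=17: ready={A,C,D,E,G,H} → run A
t=18: ready={A,C,D,E,G,H} → run A
t=19: ready={A,C,D,E,G,H} → run A
t=20: ready={C,D,E,G,H} → run H
t=21: ready={C,D,E,G,H} → run H
t=22: ready={C,D,E,G} → run G
t=23: ready={C,D,E,G} → run G
t=24: ready={C,D,E,G} → run G
t=25: ready={C,D,E,G} → run G
t=26: ready={C,D,E} → run D
t=27: ready={C,D,E} → run D
t=28: ready={C,D,E} → run D
t=29: ready={C,D,E} → run D
t=30: ready={C,E} → run C
t=31: ready={C,E} → run C
t=32: ready={C,E} → run C
t=33: ready={C,E} → run C
t=34: ready={C,E} → run C
t=35: ready={E} → run E
t=36: ready={E} → run E
t=37: ready={E} → run E
t=38: ready={E} → run E
t=39: (idle)
t=40: (idle)
t=41: (idle)
t=42: (idle)
t=43: (idle)
t=44: (idle)
t=45: (idle)
t=46: (idle)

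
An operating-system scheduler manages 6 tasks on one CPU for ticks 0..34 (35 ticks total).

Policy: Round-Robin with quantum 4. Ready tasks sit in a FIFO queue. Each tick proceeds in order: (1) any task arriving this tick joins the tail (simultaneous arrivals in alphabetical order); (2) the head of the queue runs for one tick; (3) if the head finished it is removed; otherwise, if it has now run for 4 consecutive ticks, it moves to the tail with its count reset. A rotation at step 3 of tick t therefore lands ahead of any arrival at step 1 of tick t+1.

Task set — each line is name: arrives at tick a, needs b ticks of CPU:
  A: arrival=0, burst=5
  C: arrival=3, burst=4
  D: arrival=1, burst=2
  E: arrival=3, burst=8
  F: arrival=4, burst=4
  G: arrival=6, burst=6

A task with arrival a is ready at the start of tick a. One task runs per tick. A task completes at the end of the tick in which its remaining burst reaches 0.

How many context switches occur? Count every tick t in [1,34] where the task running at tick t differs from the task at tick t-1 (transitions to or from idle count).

context switches = 9

t=0: queue=[A] q_used=0 → run A
t=1: queue=[A,D] q_used=1 → run A
t=2: queue=[A,D] q_used=2 → run A
t=3: queue=[A,D,C,E] q_used=3 → run A
t=4: queue=[D,C,E,A,F] q_used=0 → run D
t=5: queue=[D,C,E,A,F] q_used=1 → run D
t=6: queue=[C,E,A,F,G] q_used=0 → run C
t=7: queue=[C,E,A,F,G] q_used=1 → run C
t=8: queue=[C,E,A,F,G] q_used=2 → run C
t=9: queue=[C,E,A,F,G] q_used=3 → run C
t=10: queue=[E,A,F,G] q_used=0 → run E
t=11: queue=[E,A,F,G] q_used=1 → run E
t=12: queue=[E,A,F,G] q_used=2 → run E
t=13: queue=[E,A,F,G] q_used=3 → run E
t=14: queue=[A,F,G,E] q_used=0 → run A
t=15: queue=[F,G,E] q_used=0 → run F
t=16: queue=[F,G,E] q_used=1 → run F
t=17: queue=[F,G,E] q_used=2 → run F
t=18: queue=[F,G,E] q_used=3 → run F
t=19: queue=[G,E] q_used=0 → run G
t=20: queue=[G,E] q_used=1 → run G
t=21: queue=[G,E] q_used=2 → run G
t=22: queue=[G,E] q_used=3 → run G
t=23: queue=[E,G] q_used=0 → run E
t=24: queue=[E,G] q_used=1 → run E
t=25: queue=[E,G] q_used=2 → run E
t=26: queue=[E,G] q_used=3 → run E
t=27: queue=[G] q_used=0 → run G
t=28: queue=[G] q_used=1 → run G
t=29: (idle)
t=30: (idle)
t=31: (idle)
t=32: (idle)
t=33: (idle)
t=34: (idle)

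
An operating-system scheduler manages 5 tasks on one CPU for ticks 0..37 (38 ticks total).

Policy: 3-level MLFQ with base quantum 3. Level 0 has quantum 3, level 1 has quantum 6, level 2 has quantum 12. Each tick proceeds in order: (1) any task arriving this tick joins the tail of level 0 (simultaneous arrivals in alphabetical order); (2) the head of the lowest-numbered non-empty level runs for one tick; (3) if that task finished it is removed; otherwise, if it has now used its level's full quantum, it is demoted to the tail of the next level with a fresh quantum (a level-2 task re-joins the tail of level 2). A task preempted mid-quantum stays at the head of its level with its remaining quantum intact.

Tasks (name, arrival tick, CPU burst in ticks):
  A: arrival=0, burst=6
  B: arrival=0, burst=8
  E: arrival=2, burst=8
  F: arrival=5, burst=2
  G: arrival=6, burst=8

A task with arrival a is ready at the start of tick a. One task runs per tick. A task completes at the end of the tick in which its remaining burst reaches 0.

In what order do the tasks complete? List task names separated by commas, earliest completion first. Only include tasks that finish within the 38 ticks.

completion order = F, A, B, E, G

t=0: L0/L1/L2 = AB/-/- → run A
t=1: L0/L1/L2 = AB/-/- → run A
t=2: L0/L1/L2 = ABE/-/- → run A
t=3: L0/L1/L2 = BE/A/- → run B
t=4: L0/L1/L2 = BE/A/- → run B
t=5: L0/L1/L2 = BEF/A/- → run B
t=6: L0/L1/L2 = EFG/AB/- → run E
t=7: L0/L1/L2 = EFG/AB/- → run E
t=8: L0/L1/L2 = EFG/AB/- → run E
t=9: L0/L1/L2 = FG/ABE/- → run F
t=10: L0/L1/L2 = FG/ABE/- → run F
t=11: L0/L1/L2 = G/ABE/- → run G
t=12: L0/L1/L2 = G/ABE/- → run G
t=13: L0/L1/L2 = G/ABE/- → run G
t=14: L0/L1/L2 = -/ABEG/- → run A
t=15: L0/L1/L2 = -/ABEG/- → run A
t=16: L0/L1/L2 = -/ABEG/- → run A
t=17: L0/L1/L2 = -/BEG/- → run B
t=18: L0/L1/L2 = -/BEG/- → run B
t=19: L0/L1/L2 = -/BEG/- → run B
t=20: L0/L1/L2 = -/BEG/- → run B
t=21: L0/L1/L2 = -/BEG/- → run B
t=22: L0/L1/L2 = -/EG/- → run E
t=23: L0/L1/L2 = -/EG/- → run E
t=24: L0/L1/L2 = -/EG/- → run E
t=25: L0/L1/L2 = -/EG/- → run E
t=26: L0/L1/L2 = -/EG/- → run E
t=27: L0/L1/L2 = -/G/- → run G
t=28: L0/L1/L2 = -/G/- → run G
t=29: L0/L1/L2 = -/G/- → run G
t=30: L0/L1/L2 = -/G/- → run G
t=31: L0/L1/L2 = -/G/- → run G
t=32: (idle)
t=33: (idle)
t=34: (idle)
t=35: (idle)
t=36: (idle)
t=37: (idle)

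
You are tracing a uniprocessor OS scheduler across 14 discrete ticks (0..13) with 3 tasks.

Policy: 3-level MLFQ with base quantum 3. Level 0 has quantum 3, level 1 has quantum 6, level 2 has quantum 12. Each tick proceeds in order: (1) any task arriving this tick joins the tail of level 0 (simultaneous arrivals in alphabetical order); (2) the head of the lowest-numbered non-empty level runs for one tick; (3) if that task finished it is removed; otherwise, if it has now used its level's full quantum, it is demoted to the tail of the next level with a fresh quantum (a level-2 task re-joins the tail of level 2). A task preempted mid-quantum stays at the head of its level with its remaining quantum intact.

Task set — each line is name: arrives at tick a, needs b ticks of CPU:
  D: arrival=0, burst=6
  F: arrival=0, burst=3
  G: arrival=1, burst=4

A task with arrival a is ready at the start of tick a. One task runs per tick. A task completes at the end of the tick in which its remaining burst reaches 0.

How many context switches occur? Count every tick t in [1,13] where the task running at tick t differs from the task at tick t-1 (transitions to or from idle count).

context switches = 5

t=0: L0/L1/L2 = DF/-/- → run D
t=1: L0/L1/L2 = DFG/-/- → run D
t=2: L0/L1/L2 = DFG/-/- → run D
t=3: L0/L1/L2 = FG/D/- → run F
t=4: L0/L1/L2 = FG/D/- → run F
t=5: L0/L1/L2 = FG/D/- → run F
t=6: L0/L1/L2 = G/D/- → run G
t=7: L0/L1/L2 = G/D/- → run G
t=8: L0/L1/L2 = G/D/- → run G
t=9: L0/L1/L2 = -/DG/- → run D
t=10: L0/L1/L2 = -/DG/- → run D
t=11: L0/L1/L2 = -/DG/- → run D
t=12: L0/L1/L2 = -/G/- → run G
t=13: (idle)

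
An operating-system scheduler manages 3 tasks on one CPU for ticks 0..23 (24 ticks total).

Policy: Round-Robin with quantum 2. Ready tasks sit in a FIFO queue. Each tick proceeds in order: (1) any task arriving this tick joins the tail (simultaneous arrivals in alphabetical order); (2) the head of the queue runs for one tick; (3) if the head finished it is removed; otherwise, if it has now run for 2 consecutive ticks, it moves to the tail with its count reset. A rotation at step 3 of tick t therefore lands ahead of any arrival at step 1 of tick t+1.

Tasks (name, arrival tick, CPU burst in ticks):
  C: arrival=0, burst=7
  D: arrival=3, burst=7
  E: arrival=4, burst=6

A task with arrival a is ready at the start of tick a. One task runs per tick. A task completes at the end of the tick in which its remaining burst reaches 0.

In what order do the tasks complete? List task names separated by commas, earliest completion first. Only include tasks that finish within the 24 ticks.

t=0: queue=[C] q_used=0 → run C
t=1: queue=[C] q_used=1 → run C
t=2: queue=[C] q_used=0 → run C
t=3: queue=[C,D] q_used=1 → run C
t=4: queue=[D,C,E] q_used=0 → run D
t=5: queue=[D,C,E] q_used=1 → run D
t=6: queue=[C,E,D] q_used=0 → run C
t=7: queue=[C,E,D] q_used=1 → run C
t=8: queue=[E,D,C] q_used=0 → run E
t=9: queue=[E,D,C] q_used=1 → run E
t=10: queue=[D,C,E] q_used=0 → run D
t=11: queue=[D,C,E] q_used=1 → run D
t=12: queue=[C,E,D] q_used=0 → run C
t=13: queue=[E,D] q_used=0 → run E
t=14: queue=[E,D] q_used=1 → run E
t=15: queue=[D,E] q_used=0 → run D
t=16: queue=[D,E] q_used=1 → run D
t=17: queue=[E,D] q_used=0 → run E
t=18: queue=[E,D] q_used=1 → run E
t=19: queue=[D] q_used=0 → run D
t=20: (idle)
t=21: (idle)
t=22: (idle)
t=23: (idle)

completion order = C, E, D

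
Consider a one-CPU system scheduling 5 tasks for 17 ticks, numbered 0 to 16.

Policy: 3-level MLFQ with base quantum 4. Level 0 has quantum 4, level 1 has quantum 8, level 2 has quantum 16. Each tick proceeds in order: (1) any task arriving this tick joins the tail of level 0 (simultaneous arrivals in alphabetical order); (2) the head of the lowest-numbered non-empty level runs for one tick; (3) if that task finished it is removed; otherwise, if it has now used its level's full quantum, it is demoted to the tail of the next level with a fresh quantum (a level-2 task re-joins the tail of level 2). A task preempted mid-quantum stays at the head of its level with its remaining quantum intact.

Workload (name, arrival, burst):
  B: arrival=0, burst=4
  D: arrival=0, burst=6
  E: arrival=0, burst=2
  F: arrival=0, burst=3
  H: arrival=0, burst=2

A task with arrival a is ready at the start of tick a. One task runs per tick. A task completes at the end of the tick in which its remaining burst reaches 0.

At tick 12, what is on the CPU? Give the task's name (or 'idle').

running at tick 12 = F

t=0: L0/L1/L2 = BDEFH/-/- → run B
t=1: L0/L1/L2 = BDEFH/-/- → run B
t=2: L0/L1/L2 = BDEFH/-/- → run B
t=3: L0/L1/L2 = BDEFH/-/- → run B
t=4: L0/L1/L2 = DEFH/-/- → run D
t=5: L0/L1/L2 = DEFH/-/- → run D
t=6: L0/L1/L2 = DEFH/-/- → run D
t=7: L0/L1/L2 = DEFH/-/- → run D
t=8: L0/L1/L2 = EFH/D/- → run E
t=9: L0/L1/L2 = EFH/D/- → run E
t=10: L0/L1/L2 = FH/D/- → run F
t=11: L0/L1/L2 = FH/D/- → run F
t=12: L0/L1/L2 = FH/D/- → run F
t=13: L0/L1/L2 = H/D/- → run H
t=14: L0/L1/L2 = H/D/- → run H
t=15: L0/L1/L2 = -/D/- → run D
t=16: L0/L1/L2 = -/D/- → run D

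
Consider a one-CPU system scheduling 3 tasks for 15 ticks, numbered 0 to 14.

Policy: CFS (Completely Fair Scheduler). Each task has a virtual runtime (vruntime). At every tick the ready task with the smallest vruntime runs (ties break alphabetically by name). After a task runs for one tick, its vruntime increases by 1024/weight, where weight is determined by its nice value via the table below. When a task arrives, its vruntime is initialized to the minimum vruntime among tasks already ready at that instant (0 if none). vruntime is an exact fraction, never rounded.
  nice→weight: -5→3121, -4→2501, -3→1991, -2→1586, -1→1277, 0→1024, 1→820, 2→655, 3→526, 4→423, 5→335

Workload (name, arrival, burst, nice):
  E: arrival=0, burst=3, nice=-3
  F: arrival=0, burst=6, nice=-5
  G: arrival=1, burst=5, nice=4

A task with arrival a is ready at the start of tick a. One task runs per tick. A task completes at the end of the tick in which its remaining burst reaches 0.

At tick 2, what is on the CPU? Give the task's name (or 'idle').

t=0: vr[E=0 F=0] → run E
t=1: vr[E=1024/1991 F=0 G=0] → run F
t=2: vr[E=1024/1991 F=1024/3121 G=0] → run G
t=3: vr[E=1024/1991 F=1024/3121 G=1024/423] → run F
t=4: vr[E=1024/1991 F=2048/3121 G=1024/423] → run E
t=5: vr[E=2048/1991 F=2048/3121 G=1024/423] → run F
t=6: vr[E=2048/1991 F=3072/3121 G=1024/423] → run F
t=7: vr[E=2048/1991 F=4096/3121 G=1024/423] → run E
t=8: vr[F=4096/3121 G=1024/423] → run F
t=9: vr[F=5120/3121 G=1024/423] → run F
t=10: vr[G=1024/423] → run G
t=11: vr[G=2048/423] → run G
t=12: vr[G=1024/141] → run G
t=13: vr[G=4096/423] → run G
t=14: (idle)

running at tick 2 = G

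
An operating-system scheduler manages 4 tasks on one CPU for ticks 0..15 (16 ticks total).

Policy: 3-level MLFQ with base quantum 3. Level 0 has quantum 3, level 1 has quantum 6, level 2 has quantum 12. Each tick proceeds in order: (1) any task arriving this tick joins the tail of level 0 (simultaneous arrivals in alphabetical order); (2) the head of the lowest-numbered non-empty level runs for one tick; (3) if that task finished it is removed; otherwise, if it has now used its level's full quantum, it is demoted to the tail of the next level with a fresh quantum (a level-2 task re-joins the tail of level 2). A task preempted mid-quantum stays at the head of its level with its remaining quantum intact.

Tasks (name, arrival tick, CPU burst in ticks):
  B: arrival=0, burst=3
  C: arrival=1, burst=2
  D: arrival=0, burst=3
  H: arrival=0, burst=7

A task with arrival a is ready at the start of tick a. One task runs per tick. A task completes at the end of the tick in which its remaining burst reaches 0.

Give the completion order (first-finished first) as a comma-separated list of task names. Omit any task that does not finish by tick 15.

t=0: L0/L1/L2 = BDH/-/- → run B
t=1: L0/L1/L2 = BDHC/-/- → run B
t=2: L0/L1/L2 = BDHC/-/- → run B
t=3: L0/L1/L2 = DHC/-/- → run D
t=4: L0/L1/L2 = DHC/-/- → run D
t=5: L0/L1/L2 = DHC/-/- → run D
t=6: L0/L1/L2 = HC/-/- → run H
t=7: L0/L1/L2 = HC/-/- → run H
t=8: L0/L1/L2 = HC/-/- → run H
t=9: L0/L1/L2 = C/H/- → run C
t=10: L0/L1/L2 = C/H/- → run C
t=11: L0/L1/L2 = -/H/- → run H
t=12: L0/L1/L2 = -/H/- → run H
t=13: L0/L1/L2 = -/H/- → run H
t=14: L0/L1/L2 = -/H/- → run H
t=15: (idle)

completion order = B, D, C, H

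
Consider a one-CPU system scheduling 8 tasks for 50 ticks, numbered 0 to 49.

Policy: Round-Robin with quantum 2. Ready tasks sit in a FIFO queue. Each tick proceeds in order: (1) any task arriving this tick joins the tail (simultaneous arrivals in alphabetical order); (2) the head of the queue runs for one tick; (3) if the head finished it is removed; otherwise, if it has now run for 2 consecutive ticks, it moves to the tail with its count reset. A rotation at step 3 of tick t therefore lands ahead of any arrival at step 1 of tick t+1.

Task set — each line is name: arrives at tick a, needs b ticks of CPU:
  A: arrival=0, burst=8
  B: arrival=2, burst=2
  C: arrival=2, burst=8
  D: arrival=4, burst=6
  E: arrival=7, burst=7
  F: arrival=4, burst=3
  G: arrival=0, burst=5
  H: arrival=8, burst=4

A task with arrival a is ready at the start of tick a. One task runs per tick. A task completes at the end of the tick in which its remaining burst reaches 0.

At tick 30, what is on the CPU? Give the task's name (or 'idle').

running at tick 30 = E

t=0: queue=[A,G] q_used=0 → run A
t=1: queue=[A,G] q_used=1 → run A
t=2: queue=[G,A,B,C] q_used=0 → run G
t=3: queue=[G,A,B,C] q_used=1 → run G
t=4: queue=[A,B,C,G,D,F] q_used=0 → run A
t=5: queue=[A,B,C,G,D,F] q_used=1 → run A
t=6: queue=[B,C,G,D,F,A] q_used=0 → run B
t=7: queue=[B,C,G,D,F,A,E] q_used=1 → run B
t=8: queue=[C,G,D,F,A,E,H] q_used=0 → run C
t=9: queue=[C,G,D,F,A,E,H] q_used=1 → run C
t=10: queue=[G,D,F,A,E,H,C] q_used=0 → run G
t=11: queue=[G,D,F,A,E,H,C] q_used=1 → run G
t=12: queue=[D,F,A,E,H,C,G] q_used=0 → run D
t=13: queue=[D,F,A,E,H,C,G] q_used=1 → run D
t=14: queue=[F,A,E,H,C,G,D] q_used=0 → run F
t=15: queue=[F,A,E,H,C,G,D] q_used=1 → run F
t=16: queue=[A,E,H,C,G,D,F] q_used=0 → run A
t=17: queue=[A,E,H,C,G,D,F] q_used=1 → run A
t=18: queue=[E,H,C,G,D,F,A] q_used=0 → run E
t=19: queue=[E,H,C,G,D,F,A] q_used=1 → run E
t=20: queue=[H,C,G,D,F,A,E] q_used=0 → run H
t=21: queue=[H,C,G,D,F,A,E] q_used=1 → run H
t=22: queue=[C,G,D,F,A,E,H] q_used=0 → run C
t=23: queue=[C,G,D,F,A,E,H] q_used=1 → run C
t=24: queue=[G,D,F,A,E,H,C] q_used=0 → run G
t=25: queue=[D,F,A,E,H,C] q_used=0 → run D
t=26: queue=[D,F,A,E,H,C] q_used=1 → run D
t=27: queue=[F,A,E,H,C,D] q_used=0 → run F
t=28: queue=[A,E,H,C,D] q_used=0 → run A
t=29: queue=[A,E,H,C,D] q_used=1 → run A
t=30: queue=[E,H,C,D] q_used=0 → run E
t=31: queue=[E,H,C,D] q_used=1 → run E
t=32: queue=[H,C,D,E] q_used=0 → run H
t=33: queue=[H,C,D,E] q_used=1 → run H
t=34: queue=[C,D,E] q_used=0 → run C
t=35: queue=[C,D,E] q_used=1 → run C
t=36: queue=[D,E,C] q_used=0 → run D
t=37: queue=[D,E,C] q_used=1 → run D
t=38: queue=[E,C] q_used=0 → run E
t=39: queue=[E,C] q_used=1 → run E
t=40: queue=[C,E] q_used=0 → run C
t=41: queue=[C,E] q_used=1 → run C
t=42: queue=[E] q_used=0 → run E
t=43: (idle)
t=44: (idle)
t=45: (idle)
t=46: (idle)
t=47: (idle)
t=48: (idle)
t=49: (idle)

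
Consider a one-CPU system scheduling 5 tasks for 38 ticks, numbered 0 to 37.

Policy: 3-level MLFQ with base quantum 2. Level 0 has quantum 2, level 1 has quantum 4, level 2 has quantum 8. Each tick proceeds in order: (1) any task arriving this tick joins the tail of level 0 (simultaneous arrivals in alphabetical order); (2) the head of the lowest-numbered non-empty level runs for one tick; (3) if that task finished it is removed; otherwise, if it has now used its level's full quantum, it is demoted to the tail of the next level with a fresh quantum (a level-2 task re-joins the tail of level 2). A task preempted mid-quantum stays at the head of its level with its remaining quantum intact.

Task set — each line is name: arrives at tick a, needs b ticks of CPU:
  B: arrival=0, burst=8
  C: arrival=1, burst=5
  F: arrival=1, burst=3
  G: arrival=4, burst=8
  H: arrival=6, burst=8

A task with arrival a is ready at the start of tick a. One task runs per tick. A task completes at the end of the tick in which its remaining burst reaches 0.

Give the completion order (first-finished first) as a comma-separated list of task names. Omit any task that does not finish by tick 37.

t=0: L0/L1/L2 = B/-/- → run B
t=1: L0/L1/L2 = BCF/-/- → run B
t=2: L0/L1/L2 = CF/B/- → run C
t=3: L0/L1/L2 = CF/B/- → run C
t=4: L0/L1/L2 = FG/BC/- → run F
t=5: L0/L1/L2 = FG/BC/- → run F
t=6: L0/L1/L2 = GH/BCF/- → run G
t=7: L0/L1/L2 = GH/BCF/- → run G
t=8: L0/L1/L2 = H/BCFG/- → run H
t=9: L0/L1/L2 = H/BCFG/- → run H
t=10: L0/L1/L2 = -/BCFGH/- → run B
t=11: L0/L1/L2 = -/BCFGH/- → run B
t=12: L0/L1/L2 = -/BCFGH/- → run B
t=13: L0/L1/L2 = -/BCFGH/- → run B
t=14: L0/L1/L2 = -/CFGH/B → run C
t=15: L0/L1/L2 = -/CFGH/B → run C
t=16: L0/L1/L2 = -/CFGH/B → run C
t=17: L0/L1/L2 = -/FGH/B → run F
t=18: L0/L1/L2 = -/GH/B → run G
t=19: L0/L1/L2 = -/GH/B → run G
t=20: L0/L1/L2 = -/GH/B → run G
t=21: L0/L1/L2 = -/GH/B → run G
t=22: L0/L1/L2 = -/H/BG → run H
t=23: L0/L1/L2 = -/H/BG → run H
t=24: L0/L1/L2 = -/H/BG → run H
t=25: L0/L1/L2 = -/H/BG → run H
t=26: L0/L1/L2 = -/-/BGH → run B
t=27: L0/L1/L2 = -/-/BGH → run B
t=28: L0/L1/L2 = -/-/GH → run G
t=29: L0/L1/L2 = -/-/GH → run G
t=30: L0/L1/L2 = -/-/H → run H
t=31: L0/L1/L2 = -/-/H → run H
t=32: (idle)
t=33: (idle)
t=34: (idle)
t=35: (idle)
t=36: (idle)
t=37: (idle)

completion order = C, F, B, G, H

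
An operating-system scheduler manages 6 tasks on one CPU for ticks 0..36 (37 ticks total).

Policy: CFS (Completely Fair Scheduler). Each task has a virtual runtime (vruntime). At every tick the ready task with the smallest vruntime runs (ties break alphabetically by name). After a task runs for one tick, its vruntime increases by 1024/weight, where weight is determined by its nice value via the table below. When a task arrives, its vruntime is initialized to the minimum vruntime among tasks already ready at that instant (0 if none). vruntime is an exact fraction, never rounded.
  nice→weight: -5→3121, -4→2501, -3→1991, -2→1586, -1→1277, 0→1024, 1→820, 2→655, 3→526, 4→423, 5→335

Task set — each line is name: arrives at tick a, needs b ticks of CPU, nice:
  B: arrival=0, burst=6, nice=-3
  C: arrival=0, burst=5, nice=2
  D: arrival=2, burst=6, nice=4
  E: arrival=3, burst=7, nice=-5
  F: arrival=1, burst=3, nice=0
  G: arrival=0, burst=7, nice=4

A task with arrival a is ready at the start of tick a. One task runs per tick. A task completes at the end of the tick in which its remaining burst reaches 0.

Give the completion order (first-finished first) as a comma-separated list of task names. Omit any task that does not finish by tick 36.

t=0: vr[B=0 C=0 G=0] → run B
t=1: vr[B=1024/1991 C=0 F=0 G=0] → run C
t=2: vr[B=1024/1991 C=1024/655 D=0 F=0 G=0] → run D
t=3: vr[B=1024/1991 C=1024/655 D=1024/423 E=0 F=0 G=0] → run E
t=4: vr[B=1024/1991 C=1024/655 D=1024/423 E=1024/3121 F=0 G=0] → run F
t=5: vr[B=1024/1991 C=1024/655 D=1024/423 E=1024/3121 F=1 G=0] → run G
t=6: vr[B=1024/1991 C=1024/655 D=1024/423 E=1024/3121 F=1 G=1024/423] → run E
t=7: vr[B=1024/1991 C=1024/655 D=1024/423 E=2048/3121 F=1 G=1024/423] → run B
t=8: vr[B=2048/1991 C=1024/655 D=1024/423 E=2048/3121 F=1 G=1024/423] → run E
t=9: vr[B=2048/1991 C=1024/655 D=1024/423 E=3072/3121 F=1 G=1024/423] → run E
t=10: vr[B=2048/1991 C=1024/655 D=1024/423 E=4096/3121 F=1 G=1024/423] → run F
t=11: vr[B=2048/1991 C=1024/655 D=1024/423 E=4096/3121 F=2 G=1024/423] → run B
t=12: vr[B=3072/1991 C=1024/655 D=1024/423 E=4096/3121 F=2 G=1024/423] → run E
t=13: vr[B=3072/1991 C=1024/655 D=1024/423 E=5120/3121 F=2 G=1024/423] → run B
t=14: vr[B=4096/1991 C=1024/655 D=1024/423 E=5120/3121 F=2 G=1024/423] → run C
t=15: vr[B=4096/1991 C=2048/655 D=1024/423 E=5120/3121 F=2 G=1024/423] → run E
t=16: vr[B=4096/1991 C=2048/655 D=1024/423 E=6144/3121 F=2 G=1024/423] → run E
t=17: vr[B=4096/1991 C=2048/655 D=1024/423 F=2 G=1024/423] → run F
t=18: vr[B=4096/1991 C=2048/655 D=1024/423 G=1024/423] → run B
t=19: vr[B=5120/1991 C=2048/655 D=1024/423 G=1024/423] → run D
t=20: vr[B=5120/1991 C=2048/655 D=2048/423 G=1024/423] → run G
t=21: vr[B=5120/1991 C=2048/655 D=2048/423 G=2048/423] → run B
t=22: vr[C=2048/655 D=2048/423 G=2048/423] → run C
t=23: vr[C=3072/655 D=2048/423 G=2048/423] → run C
t=24: vr[C=4096/655 D=2048/423 G=2048/423] → run D
t=25: vr[C=4096/655 D=1024/141 G=2048/423] → run G
t=26: vr[C=4096/655 D=1024/141 G=1024/141] → run C
t=27: vr[D=1024/141 G=1024/141] → run D
t=28: vr[D=4096/423 G=1024/141] → run G
t=29: vr[D=4096/423 G=4096/423] → run D
t=30: vr[D=5120/423 G=4096/423] → run G
t=31: vr[D=5120/423 G=5120/423] → run D
t=32: vr[G=5120/423] → run G
t=33: vr[G=2048/141] → run G
t=34: (idle)
t=35: (idle)
t=36: (idle)

completion order = E, F, B, C, D, G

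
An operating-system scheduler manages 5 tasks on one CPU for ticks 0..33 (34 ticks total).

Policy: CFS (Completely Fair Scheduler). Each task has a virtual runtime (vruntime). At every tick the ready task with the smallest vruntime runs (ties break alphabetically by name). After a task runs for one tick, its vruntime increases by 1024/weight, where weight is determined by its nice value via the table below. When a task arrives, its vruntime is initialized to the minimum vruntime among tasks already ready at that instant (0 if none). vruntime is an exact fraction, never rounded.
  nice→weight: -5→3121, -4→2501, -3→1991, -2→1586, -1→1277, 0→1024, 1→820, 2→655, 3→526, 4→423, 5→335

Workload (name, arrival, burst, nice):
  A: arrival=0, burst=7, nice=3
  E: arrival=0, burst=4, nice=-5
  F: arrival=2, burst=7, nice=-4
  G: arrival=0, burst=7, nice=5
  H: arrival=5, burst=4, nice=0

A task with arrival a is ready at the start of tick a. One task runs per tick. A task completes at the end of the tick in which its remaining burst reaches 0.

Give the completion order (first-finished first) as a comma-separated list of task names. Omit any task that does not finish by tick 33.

t=0: vr[A=0 E=0 G=0] → run A
t=1: vr[A=512/263 E=0 G=0] → run E
t=2: vr[A=512/263 E=1024/3121 F=0 G=0] → run F
t=3: vr[A=512/263 E=1024/3121 F=1024/2501 G=0] → run G
t=4: vr[A=512/263 E=1024/3121 F=1024/2501 G=1024/335] → run E
t=5: vr[A=512/263 E=2048/3121 F=1024/2501 G=1024/335 H=1024/2501] → run F
t=6: vr[A=512/263 E=2048/3121 F=2048/2501 G=1024/335 H=1024/2501] → run H
t=7: vr[A=512/263 E=2048/3121 F=2048/2501 G=1024/335 H=3525/2501] → run E
t=8: vr[A=512/263 E=3072/3121 F=2048/2501 G=1024/335 H=3525/2501] → run F
t=9: vr[A=512/263 E=3072/3121 F=3072/2501 G=1024/335 H=3525/2501] → run E
t=10: vr[A=512/263 F=3072/2501 G=1024/335 H=3525/2501] → run F
t=11: vr[A=512/263 F=4096/2501 G=1024/335 H=3525/2501] → run H
t=12: vr[A=512/263 F=4096/2501 G=1024/335 H=6026/2501] → run F
t=13: vr[A=512/263 F=5120/2501 G=1024/335 H=6026/2501] → run A
t=14: vr[A=1024/263 F=5120/2501 G=1024/335 H=6026/2501] → run F
t=15: vr[A=1024/263 F=6144/2501 G=1024/335 H=6026/2501] → run H
t=16: vr[A=1024/263 F=6144/2501 G=1024/335 H=8527/2501] → run F
t=17: vr[A=1024/263 G=1024/335 H=8527/2501] → run G
t=18: vr[A=1024/263 G=2048/335 H=8527/2501] → run H
t=19: vr[A=1024/263 G=2048/335] → run A
t=20: vr[A=1536/263 G=2048/335] → run A
t=21: vr[A=2048/263 G=2048/335] → run G
t=22: vr[A=2048/263 G=3072/335] → run A
t=23: vr[A=2560/263 G=3072/335] → run G
t=24: vr[A=2560/263 G=4096/335] → run A
t=25: vr[A=3072/263 G=4096/335] → run A
t=26: vr[G=4096/335] → run G
t=27: vr[G=1024/67] → run G
t=28: vr[G=6144/335] → run G
t=29: (idle)
t=30: (idle)
t=31: (idle)
t=32: (idle)
t=33: (idle)

completion order = E, F, H, A, G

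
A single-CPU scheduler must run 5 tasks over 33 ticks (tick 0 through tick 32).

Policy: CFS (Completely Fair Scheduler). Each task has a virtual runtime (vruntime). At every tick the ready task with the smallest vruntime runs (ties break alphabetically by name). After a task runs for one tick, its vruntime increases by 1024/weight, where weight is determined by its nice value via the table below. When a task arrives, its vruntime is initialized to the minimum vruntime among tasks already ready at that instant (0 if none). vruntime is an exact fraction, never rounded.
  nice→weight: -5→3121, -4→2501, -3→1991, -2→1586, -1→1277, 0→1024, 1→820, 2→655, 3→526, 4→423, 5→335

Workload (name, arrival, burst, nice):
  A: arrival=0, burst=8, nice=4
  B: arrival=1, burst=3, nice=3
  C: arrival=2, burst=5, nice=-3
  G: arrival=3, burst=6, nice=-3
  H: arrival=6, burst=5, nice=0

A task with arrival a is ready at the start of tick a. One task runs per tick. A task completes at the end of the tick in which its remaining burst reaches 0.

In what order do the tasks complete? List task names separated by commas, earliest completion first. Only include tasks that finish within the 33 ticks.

t=0: vr[A=0] → run A
t=1: vr[A=1024/423 B=1024/423] → run A
t=2: vr[A=2048/423 B=1024/423 C=1024/423] → run B
t=3: vr[A=2048/423 B=485888/111249 C=1024/423 G=1024/423] → run C
t=4: vr[A=2048/423 B=485888/111249 C=2471936/842193 G=1024/423] → run G
t=5: vr[A=2048/423 B=485888/111249 C=2471936/842193 G=2471936/842193] → run C
t=6: vr[A=2048/423 B=485888/111249 C=2905088/842193 G=2471936/842193 H=2471936/842193] → run G
t=7: vr[A=2048/423 B=485888/111249 C=2905088/842193 G=2905088/842193 H=2471936/842193] → run H
t=8: vr[A=2048/423 B=485888/111249 C=2905088/842193 G=2905088/842193 H=3314129/842193] → run C
t=9: vr[A=2048/423 B=485888/111249 C=3338240/842193 G=2905088/842193 H=3314129/842193] → run G
t=10: vr[A=2048/423 B=485888/111249 C=3338240/842193 G=3338240/842193 H=3314129/842193] → run H
t=11: vr[A=2048/423 B=485888/111249 C=3338240/842193 G=3338240/842193 H=4156322/842193] → run C
t=12: vr[A=2048/423 B=485888/111249 C=3771392/842193 G=3338240/842193 H=4156322/842193] → run G
t=13: vr[A=2048/423 B=485888/111249 C=3771392/842193 G=3771392/842193 H=4156322/842193] → run B
t=14: vr[A=2048/423 B=702464/111249 C=3771392/842193 G=3771392/842193 H=4156322/842193] → run C
t=15: vr[A=2048/423 B=702464/111249 G=3771392/842193 H=4156322/842193] → run G
t=16: vr[A=2048/423 B=702464/111249 G=4204544/842193 H=4156322/842193] → run A
t=17: vr[A=1024/141 B=702464/111249 G=4204544/842193 H=4156322/842193] → run H
t=18: vr[A=1024/141 B=702464/111249 G=4204544/842193 H=4998515/842193] → run G
t=19: vr[A=1024/141 B=702464/111249 H=4998515/842193] → run H
t=20: vr[A=1024/141 B=702464/111249 H=5840708/842193] → run B
t=21: vr[A=1024/141 H=5840708/842193] → run H
t=22: vr[A=1024/141] → run A
t=23: vr[A=4096/423] → run A
t=24: vr[A=5120/423] → run A
t=25: vr[A=2048/141] → run A
t=26: vr[A=7168/423] → run A
t=27: (idle)
t=28: (idle)
t=29: (idle)
t=30: (idle)
t=31: (idle)
t=32: (idle)

completion order = C, G, B, H, A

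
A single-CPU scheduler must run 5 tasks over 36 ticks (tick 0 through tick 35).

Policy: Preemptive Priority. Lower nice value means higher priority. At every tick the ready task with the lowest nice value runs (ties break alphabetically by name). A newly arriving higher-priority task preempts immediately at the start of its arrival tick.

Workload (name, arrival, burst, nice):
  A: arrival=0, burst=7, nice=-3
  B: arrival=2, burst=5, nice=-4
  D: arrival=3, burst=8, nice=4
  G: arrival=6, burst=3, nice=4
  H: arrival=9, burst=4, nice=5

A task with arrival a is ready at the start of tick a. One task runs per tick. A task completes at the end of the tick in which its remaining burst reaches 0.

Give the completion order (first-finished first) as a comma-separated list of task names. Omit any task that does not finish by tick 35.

t=0: ready={A} → run A
t=1: ready={A} → run A
t=2: ready={A,B} → run B
t=3: ready={A,B,D} → run B
t=4: ready={A,B,D} → run B
t=5: ready={A,B,D} → run B
t=6: ready={A,B,D,G} → run B
t=7: ready={A,D,G} → run A
t=8: ready={A,D,G} → run A
t=9: ready={A,D,G,H} → run A
t=10: ready={A,D,G,H} → run A
t=11: ready={A,D,G,H} → run A
t=12: ready={D,G,H} → run D
t=13: ready={D,G,H} → run D
t=14: ready={D,G,H} → run D
t=15: ready={D,G,H} → run D
t=16: ready={D,G,H} → run D
t=17: ready={D,G,H} → run D
t=18: ready={D,G,H} → run D
t=19: ready={D,G,H} → run D
t=20: ready={G,H} → run G
t=21: ready={G,H} → run G
t=22: ready={G,H} → run G
t=23: ready={H} → run H
t=24: ready={H} → run H
t=25: ready={H} → run H
t=26: ready={H} → run H
t=27: (idle)
t=28: (idle)
t=29: (idle)
t=30: (idle)
t=31: (idle)
t=32: (idle)
t=33: (idle)
t=34: (idle)
t=35: (idle)

completion order = B, A, D, G, H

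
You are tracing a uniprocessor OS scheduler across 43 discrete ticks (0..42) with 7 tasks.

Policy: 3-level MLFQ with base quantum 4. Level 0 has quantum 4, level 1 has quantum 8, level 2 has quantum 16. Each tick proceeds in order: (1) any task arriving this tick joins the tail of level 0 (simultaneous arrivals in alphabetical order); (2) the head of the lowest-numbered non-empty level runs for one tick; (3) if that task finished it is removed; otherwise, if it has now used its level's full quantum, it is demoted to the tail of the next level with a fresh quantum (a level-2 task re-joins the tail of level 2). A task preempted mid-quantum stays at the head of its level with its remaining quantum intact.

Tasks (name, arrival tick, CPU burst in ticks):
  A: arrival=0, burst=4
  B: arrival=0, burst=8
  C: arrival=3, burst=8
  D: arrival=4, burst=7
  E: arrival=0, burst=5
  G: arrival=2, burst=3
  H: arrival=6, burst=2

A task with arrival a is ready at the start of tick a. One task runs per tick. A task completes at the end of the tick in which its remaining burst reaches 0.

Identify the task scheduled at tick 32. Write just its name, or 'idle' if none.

t=0: L0/L1/L2 = ABE/-/- → run A
t=1: L0/L1/L2 = ABE/-/- → run A
t=2: L0/L1/L2 = ABEG/-/- → run A
t=3: L0/L1/L2 = ABEGC/-/- → run A
t=4: L0/L1/L2 = BEGCD/-/- → run B
t=5: L0/L1/L2 = BEGCD/-/- → run B
t=6: L0/L1/L2 = BEGCDH/-/- → run B
t=7: L0/L1/L2 = BEGCDH/-/- → run B
t=8: L0/L1/L2 = EGCDH/B/- → run E
t=9: L0/L1/L2 = EGCDH/B/- → run E
t=10: L0/L1/L2 = EGCDH/B/- → run E
t=11: L0/L1/L2 = EGCDH/B/- → run E
t=12: L0/L1/L2 = GCDH/BE/- → run G
t=13: L0/L1/L2 = GCDH/BE/- → run G
t=14: L0/L1/L2 = GCDH/BE/- → run G
t=15: L0/L1/L2 = CDH/BE/- → run C
t=16: L0/L1/L2 = CDH/BE/- → run C
t=17: L0/L1/L2 = CDH/BE/- → run C
t=18: L0/L1/L2 = CDH/BE/- → run C
t=19: L0/L1/L2 = DH/BEC/- → run D
t=20: L0/L1/L2 = DH/BEC/- → run D
t=21: L0/L1/L2 = DH/BEC/- → run D
t=22: L0/L1/L2 = DH/BEC/- → run D
t=23: L0/L1/L2 = H/BECD/- → run H
t=24: L0/L1/L2 = H/BECD/- → run H
t=25: L0/L1/L2 = -/BECD/- → run B
t=26: L0/L1/L2 = -/BECD/- → run B
t=27: L0/L1/L2 = -/BECD/- → run B
t=28: L0/L1/L2 = -/BECD/- → run B
t=29: L0/L1/L2 = -/ECD/- → run E
t=30: L0/L1/L2 = -/CD/- → run C
t=31: L0/L1/L2 = -/CD/- → run C
t=32: L0/L1/L2 = -/CD/- → run C
t=33: L0/L1/L2 = -/CD/- → run C
t=34: L0/L1/L2 = -/D/- → run D
t=35: L0/L1/L2 = -/D/- → run D
t=36: L0/L1/L2 = -/D/- → run D
t=37: (idle)
t=38: (idle)
t=39: (idle)
t=40: (idle)
t=41: (idle)
t=42: (idle)

running at tick 32 = C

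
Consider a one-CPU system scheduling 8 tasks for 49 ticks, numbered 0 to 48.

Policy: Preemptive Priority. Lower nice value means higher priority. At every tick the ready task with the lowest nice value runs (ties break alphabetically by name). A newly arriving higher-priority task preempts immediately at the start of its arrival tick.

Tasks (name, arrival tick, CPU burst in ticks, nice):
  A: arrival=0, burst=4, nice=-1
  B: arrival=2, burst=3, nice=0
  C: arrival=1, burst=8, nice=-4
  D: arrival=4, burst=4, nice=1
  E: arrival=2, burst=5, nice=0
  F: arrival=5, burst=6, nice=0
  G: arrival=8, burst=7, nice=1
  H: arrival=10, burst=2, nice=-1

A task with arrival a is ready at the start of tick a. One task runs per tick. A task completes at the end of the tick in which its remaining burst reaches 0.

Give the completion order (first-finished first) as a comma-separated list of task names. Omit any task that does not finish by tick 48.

completion order = C, A, H, B, E, F, D, G

t=0: ready={A} → run A
t=1: ready={A,C} → run C
t=2: ready={A,B,C,E} → run C
t=3: ready={A,B,C,E} → run C
t=4: ready={A,B,C,D,E} → run C
t=5: ready={A,B,C,D,E,F} → run C
t=6: ready={A,B,C,D,E,F} → run C
t=7: ready={A,B,C,D,E,F} → run C
t=8: ready={A,B,C,D,E,F,G} → run C
t=9: ready={A,B,D,E,F,G} → run A
t=10: ready={A,B,D,E,F,G,H} → run A
t=11: ready={A,B,D,E,F,G,H} → run A
t=12: ready={B,D,E,F,G,H} → run H
t=13: ready={B,D,E,F,G,H} → run H
t=14: ready={B,D,E,F,G} → run B
t=15: ready={B,D,E,F,G} → run B
t=16: ready={B,D,E,F,G} → run B
t=17: ready={D,E,F,G} → run E
t=18: ready={D,E,F,G} → run E
t=19: ready={D,E,F,G} → run E
t=20: ready={D,E,F,G} → run E
t=21: ready={D,E,F,G} → run E
t=22: ready={D,F,G} → run F
t=23: ready={D,F,G} → run F
t=24: ready={D,F,G} → run F
t=25: ready={D,F,G} → run F
t=26: ready={D,F,G} → run F
t=27: ready={D,F,G} → run F
t=28: ready={D,G} → run D
t=29: ready={D,G} → run D
t=30: ready={D,G} → run D
t=31: ready={D,G} → run D
t=32: ready={G} → run G
t=33: ready={G} → run G
t=34: ready={G} → run G
t=35: ready={G} → run G
t=36: ready={G} → run G
t=37: ready={G} → run G
t=38: ready={G} → run G
t=39: (idle)
t=40: (idle)
t=41: (idle)
t=42: (idle)
t=43: (idle)
t=44: (idle)
t=45: (idle)
t=46: (idle)
t=47: (idle)
t=48: (idle)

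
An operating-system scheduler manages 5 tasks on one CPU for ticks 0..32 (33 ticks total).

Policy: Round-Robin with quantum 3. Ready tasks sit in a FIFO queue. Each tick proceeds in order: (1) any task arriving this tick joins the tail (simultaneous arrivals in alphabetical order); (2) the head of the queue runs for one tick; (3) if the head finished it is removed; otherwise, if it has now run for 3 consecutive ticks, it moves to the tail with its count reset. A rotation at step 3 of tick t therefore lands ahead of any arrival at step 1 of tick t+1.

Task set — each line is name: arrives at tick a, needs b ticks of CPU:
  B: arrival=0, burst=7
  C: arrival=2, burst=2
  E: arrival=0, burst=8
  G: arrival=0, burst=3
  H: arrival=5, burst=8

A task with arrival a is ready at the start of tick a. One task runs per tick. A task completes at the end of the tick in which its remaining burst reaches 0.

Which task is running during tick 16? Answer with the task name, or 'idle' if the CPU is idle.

t=0: queue=[B,E,G] q_used=0 → run B
t=1: queue=[B,E,G] q_used=1 → run B
t=2: queue=[B,E,G,C] q_used=2 → run B
t=3: queue=[E,G,C,B] q_used=0 → run E
t=4: queue=[E,G,C,B] q_used=1 → run E
t=5: queue=[E,G,C,B,H] q_used=2 → run E
t=6: queue=[G,C,B,H,E] q_used=0 → run G
t=7: queue=[G,C,B,H,E] q_used=1 → run G
t=8: queue=[G,C,B,H,E] q_used=2 → run G
t=9: queue=[C,B,H,E] q_used=0 → run C
t=10: queue=[C,B,H,E] q_used=1 → run C
t=11: queue=[B,H,E] q_used=0 → run B
t=12: queue=[B,H,E] q_used=1 → run B
t=13: queue=[B,H,E] q_used=2 → run B
t=14: queue=[H,E,B] q_used=0 → run H
t=15: queue=[H,E,B] q_used=1 → run H
t=16: queue=[H,E,B] q_used=2 → run H
t=17: queue=[E,B,H] q_used=0 → run E
t=18: queue=[E,B,H] q_used=1 → run E
t=19: queue=[E,B,H] q_used=2 → run E
t=20: queue=[B,H,E] q_used=0 → run B
t=21: queue=[H,E] q_used=0 → run H
t=22: queue=[H,E] q_used=1 → run H
t=23: queue=[H,E] q_used=2 → run H
t=24: queue=[E,H] q_used=0 → run E
t=25: queue=[E,H] q_used=1 → run E
t=26: queue=[H] q_used=0 → run H
t=27: queue=[H] q_used=1 → run H
t=28: (idle)
t=29: (idle)
t=30: (idle)
t=31: (idle)
t=32: (idle)

running at tick 16 = H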